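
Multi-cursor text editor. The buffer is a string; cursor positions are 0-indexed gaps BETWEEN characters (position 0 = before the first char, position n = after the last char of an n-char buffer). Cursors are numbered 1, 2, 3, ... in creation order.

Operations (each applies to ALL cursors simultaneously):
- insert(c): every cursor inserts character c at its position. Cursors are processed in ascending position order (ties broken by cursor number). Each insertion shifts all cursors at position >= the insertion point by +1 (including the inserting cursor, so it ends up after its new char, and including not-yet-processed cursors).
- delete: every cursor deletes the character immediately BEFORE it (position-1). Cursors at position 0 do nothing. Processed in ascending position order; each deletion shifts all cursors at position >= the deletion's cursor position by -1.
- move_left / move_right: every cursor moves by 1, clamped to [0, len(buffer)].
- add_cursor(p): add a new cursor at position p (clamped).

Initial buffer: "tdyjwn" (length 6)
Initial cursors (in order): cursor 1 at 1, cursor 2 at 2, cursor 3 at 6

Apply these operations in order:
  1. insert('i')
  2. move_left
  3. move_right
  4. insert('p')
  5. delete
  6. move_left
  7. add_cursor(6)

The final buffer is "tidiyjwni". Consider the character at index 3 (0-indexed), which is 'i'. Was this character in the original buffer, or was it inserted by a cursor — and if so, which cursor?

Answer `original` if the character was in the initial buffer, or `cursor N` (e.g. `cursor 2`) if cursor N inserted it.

After op 1 (insert('i')): buffer="tidiyjwni" (len 9), cursors c1@2 c2@4 c3@9, authorship .1.2....3
After op 2 (move_left): buffer="tidiyjwni" (len 9), cursors c1@1 c2@3 c3@8, authorship .1.2....3
After op 3 (move_right): buffer="tidiyjwni" (len 9), cursors c1@2 c2@4 c3@9, authorship .1.2....3
After op 4 (insert('p')): buffer="tipdipyjwnip" (len 12), cursors c1@3 c2@6 c3@12, authorship .11.22....33
After op 5 (delete): buffer="tidiyjwni" (len 9), cursors c1@2 c2@4 c3@9, authorship .1.2....3
After op 6 (move_left): buffer="tidiyjwni" (len 9), cursors c1@1 c2@3 c3@8, authorship .1.2....3
After op 7 (add_cursor(6)): buffer="tidiyjwni" (len 9), cursors c1@1 c2@3 c4@6 c3@8, authorship .1.2....3
Authorship (.=original, N=cursor N): . 1 . 2 . . . . 3
Index 3: author = 2

Answer: cursor 2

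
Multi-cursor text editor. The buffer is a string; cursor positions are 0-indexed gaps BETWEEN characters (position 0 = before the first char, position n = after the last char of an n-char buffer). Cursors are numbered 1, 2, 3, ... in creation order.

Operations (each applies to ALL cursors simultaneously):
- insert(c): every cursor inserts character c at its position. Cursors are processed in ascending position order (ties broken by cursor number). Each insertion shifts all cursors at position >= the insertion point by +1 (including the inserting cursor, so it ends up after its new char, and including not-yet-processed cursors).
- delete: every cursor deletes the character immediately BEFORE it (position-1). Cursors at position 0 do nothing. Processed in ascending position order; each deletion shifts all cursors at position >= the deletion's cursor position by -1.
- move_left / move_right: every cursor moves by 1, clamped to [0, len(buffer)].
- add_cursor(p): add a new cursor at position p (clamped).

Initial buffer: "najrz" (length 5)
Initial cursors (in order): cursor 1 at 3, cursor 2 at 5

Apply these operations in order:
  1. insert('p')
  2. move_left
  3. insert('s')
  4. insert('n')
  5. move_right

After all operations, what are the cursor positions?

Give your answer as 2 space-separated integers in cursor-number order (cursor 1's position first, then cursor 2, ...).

After op 1 (insert('p')): buffer="najprzp" (len 7), cursors c1@4 c2@7, authorship ...1..2
After op 2 (move_left): buffer="najprzp" (len 7), cursors c1@3 c2@6, authorship ...1..2
After op 3 (insert('s')): buffer="najsprzsp" (len 9), cursors c1@4 c2@8, authorship ...11..22
After op 4 (insert('n')): buffer="najsnprzsnp" (len 11), cursors c1@5 c2@10, authorship ...111..222
After op 5 (move_right): buffer="najsnprzsnp" (len 11), cursors c1@6 c2@11, authorship ...111..222

Answer: 6 11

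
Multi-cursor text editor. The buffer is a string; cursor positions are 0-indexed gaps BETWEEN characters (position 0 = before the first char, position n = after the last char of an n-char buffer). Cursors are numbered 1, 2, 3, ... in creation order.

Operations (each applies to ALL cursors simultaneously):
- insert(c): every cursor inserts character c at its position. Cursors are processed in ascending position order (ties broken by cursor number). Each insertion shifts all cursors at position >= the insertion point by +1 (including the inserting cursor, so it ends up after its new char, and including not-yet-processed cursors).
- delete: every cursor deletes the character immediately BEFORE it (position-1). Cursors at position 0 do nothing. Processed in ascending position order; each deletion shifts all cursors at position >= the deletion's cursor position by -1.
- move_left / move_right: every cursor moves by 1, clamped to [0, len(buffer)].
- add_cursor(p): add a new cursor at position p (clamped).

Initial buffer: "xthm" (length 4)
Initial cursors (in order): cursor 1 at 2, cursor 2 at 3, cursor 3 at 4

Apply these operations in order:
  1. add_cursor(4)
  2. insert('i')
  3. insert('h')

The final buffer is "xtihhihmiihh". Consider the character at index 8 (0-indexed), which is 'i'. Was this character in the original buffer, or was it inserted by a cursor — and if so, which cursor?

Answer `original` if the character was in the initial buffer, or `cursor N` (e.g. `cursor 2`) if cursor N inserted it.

After op 1 (add_cursor(4)): buffer="xthm" (len 4), cursors c1@2 c2@3 c3@4 c4@4, authorship ....
After op 2 (insert('i')): buffer="xtihimii" (len 8), cursors c1@3 c2@5 c3@8 c4@8, authorship ..1.2.34
After op 3 (insert('h')): buffer="xtihhihmiihh" (len 12), cursors c1@4 c2@7 c3@12 c4@12, authorship ..11.22.3434
Authorship (.=original, N=cursor N): . . 1 1 . 2 2 . 3 4 3 4
Index 8: author = 3

Answer: cursor 3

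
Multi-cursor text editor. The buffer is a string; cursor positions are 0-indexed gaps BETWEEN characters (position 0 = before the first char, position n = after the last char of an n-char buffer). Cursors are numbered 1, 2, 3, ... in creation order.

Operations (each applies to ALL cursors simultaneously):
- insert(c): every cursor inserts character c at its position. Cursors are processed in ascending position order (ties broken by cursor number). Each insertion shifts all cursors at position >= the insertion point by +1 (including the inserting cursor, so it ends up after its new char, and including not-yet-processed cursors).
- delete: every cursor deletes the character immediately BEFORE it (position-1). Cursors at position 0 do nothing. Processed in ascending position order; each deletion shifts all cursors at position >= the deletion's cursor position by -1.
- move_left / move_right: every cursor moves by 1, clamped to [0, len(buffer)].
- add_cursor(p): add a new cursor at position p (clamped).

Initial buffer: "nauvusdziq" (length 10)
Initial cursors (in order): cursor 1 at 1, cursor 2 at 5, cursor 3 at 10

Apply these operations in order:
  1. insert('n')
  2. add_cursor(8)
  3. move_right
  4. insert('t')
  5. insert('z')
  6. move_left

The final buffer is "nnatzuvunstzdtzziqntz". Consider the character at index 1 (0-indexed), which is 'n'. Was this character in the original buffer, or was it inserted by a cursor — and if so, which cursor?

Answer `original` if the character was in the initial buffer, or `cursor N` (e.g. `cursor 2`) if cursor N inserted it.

Answer: cursor 1

Derivation:
After op 1 (insert('n')): buffer="nnauvunsdziqn" (len 13), cursors c1@2 c2@7 c3@13, authorship .1....2.....3
After op 2 (add_cursor(8)): buffer="nnauvunsdziqn" (len 13), cursors c1@2 c2@7 c4@8 c3@13, authorship .1....2.....3
After op 3 (move_right): buffer="nnauvunsdziqn" (len 13), cursors c1@3 c2@8 c4@9 c3@13, authorship .1....2.....3
After op 4 (insert('t')): buffer="nnatuvunstdtziqnt" (len 17), cursors c1@4 c2@10 c4@12 c3@17, authorship .1.1...2.2.4...33
After op 5 (insert('z')): buffer="nnatzuvunstzdtzziqntz" (len 21), cursors c1@5 c2@12 c4@15 c3@21, authorship .1.11...2.22.44...333
After op 6 (move_left): buffer="nnatzuvunstzdtzziqntz" (len 21), cursors c1@4 c2@11 c4@14 c3@20, authorship .1.11...2.22.44...333
Authorship (.=original, N=cursor N): . 1 . 1 1 . . . 2 . 2 2 . 4 4 . . . 3 3 3
Index 1: author = 1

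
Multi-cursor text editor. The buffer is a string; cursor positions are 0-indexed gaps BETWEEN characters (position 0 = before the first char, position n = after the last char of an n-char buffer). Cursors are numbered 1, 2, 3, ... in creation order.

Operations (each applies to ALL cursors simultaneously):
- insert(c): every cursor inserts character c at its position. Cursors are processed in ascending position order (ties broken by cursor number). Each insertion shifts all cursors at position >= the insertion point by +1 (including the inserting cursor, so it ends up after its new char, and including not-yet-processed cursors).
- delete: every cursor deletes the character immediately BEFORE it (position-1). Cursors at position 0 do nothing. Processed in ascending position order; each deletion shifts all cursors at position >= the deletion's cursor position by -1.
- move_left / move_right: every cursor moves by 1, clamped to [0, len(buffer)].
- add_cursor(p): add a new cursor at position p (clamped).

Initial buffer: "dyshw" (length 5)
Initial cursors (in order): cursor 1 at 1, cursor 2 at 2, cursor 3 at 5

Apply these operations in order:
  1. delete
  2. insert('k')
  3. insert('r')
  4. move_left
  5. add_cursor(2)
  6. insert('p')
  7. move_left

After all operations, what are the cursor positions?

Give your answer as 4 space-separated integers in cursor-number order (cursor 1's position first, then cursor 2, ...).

After op 1 (delete): buffer="sh" (len 2), cursors c1@0 c2@0 c3@2, authorship ..
After op 2 (insert('k')): buffer="kkshk" (len 5), cursors c1@2 c2@2 c3@5, authorship 12..3
After op 3 (insert('r')): buffer="kkrrshkr" (len 8), cursors c1@4 c2@4 c3@8, authorship 1212..33
After op 4 (move_left): buffer="kkrrshkr" (len 8), cursors c1@3 c2@3 c3@7, authorship 1212..33
After op 5 (add_cursor(2)): buffer="kkrrshkr" (len 8), cursors c4@2 c1@3 c2@3 c3@7, authorship 1212..33
After op 6 (insert('p')): buffer="kkprpprshkpr" (len 12), cursors c4@3 c1@6 c2@6 c3@11, authorship 1241122..333
After op 7 (move_left): buffer="kkprpprshkpr" (len 12), cursors c4@2 c1@5 c2@5 c3@10, authorship 1241122..333

Answer: 5 5 10 2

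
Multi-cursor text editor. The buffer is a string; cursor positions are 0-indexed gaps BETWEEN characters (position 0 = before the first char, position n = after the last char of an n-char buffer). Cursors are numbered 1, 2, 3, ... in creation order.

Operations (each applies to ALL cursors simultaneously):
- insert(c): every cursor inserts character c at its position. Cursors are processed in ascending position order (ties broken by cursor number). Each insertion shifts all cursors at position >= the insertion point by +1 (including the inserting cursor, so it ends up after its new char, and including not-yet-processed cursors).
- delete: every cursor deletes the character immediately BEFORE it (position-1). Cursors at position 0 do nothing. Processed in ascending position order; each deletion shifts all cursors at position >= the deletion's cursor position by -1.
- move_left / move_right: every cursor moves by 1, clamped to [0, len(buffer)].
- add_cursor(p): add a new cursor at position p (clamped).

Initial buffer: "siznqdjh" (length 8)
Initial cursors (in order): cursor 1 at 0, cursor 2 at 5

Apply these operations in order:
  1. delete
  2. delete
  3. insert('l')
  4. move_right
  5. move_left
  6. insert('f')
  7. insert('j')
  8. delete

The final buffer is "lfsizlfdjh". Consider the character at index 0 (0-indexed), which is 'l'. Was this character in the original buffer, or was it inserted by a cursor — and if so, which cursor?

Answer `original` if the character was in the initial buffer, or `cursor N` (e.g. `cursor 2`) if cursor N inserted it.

Answer: cursor 1

Derivation:
After op 1 (delete): buffer="sizndjh" (len 7), cursors c1@0 c2@4, authorship .......
After op 2 (delete): buffer="sizdjh" (len 6), cursors c1@0 c2@3, authorship ......
After op 3 (insert('l')): buffer="lsizldjh" (len 8), cursors c1@1 c2@5, authorship 1...2...
After op 4 (move_right): buffer="lsizldjh" (len 8), cursors c1@2 c2@6, authorship 1...2...
After op 5 (move_left): buffer="lsizldjh" (len 8), cursors c1@1 c2@5, authorship 1...2...
After op 6 (insert('f')): buffer="lfsizlfdjh" (len 10), cursors c1@2 c2@7, authorship 11...22...
After op 7 (insert('j')): buffer="lfjsizlfjdjh" (len 12), cursors c1@3 c2@9, authorship 111...222...
After op 8 (delete): buffer="lfsizlfdjh" (len 10), cursors c1@2 c2@7, authorship 11...22...
Authorship (.=original, N=cursor N): 1 1 . . . 2 2 . . .
Index 0: author = 1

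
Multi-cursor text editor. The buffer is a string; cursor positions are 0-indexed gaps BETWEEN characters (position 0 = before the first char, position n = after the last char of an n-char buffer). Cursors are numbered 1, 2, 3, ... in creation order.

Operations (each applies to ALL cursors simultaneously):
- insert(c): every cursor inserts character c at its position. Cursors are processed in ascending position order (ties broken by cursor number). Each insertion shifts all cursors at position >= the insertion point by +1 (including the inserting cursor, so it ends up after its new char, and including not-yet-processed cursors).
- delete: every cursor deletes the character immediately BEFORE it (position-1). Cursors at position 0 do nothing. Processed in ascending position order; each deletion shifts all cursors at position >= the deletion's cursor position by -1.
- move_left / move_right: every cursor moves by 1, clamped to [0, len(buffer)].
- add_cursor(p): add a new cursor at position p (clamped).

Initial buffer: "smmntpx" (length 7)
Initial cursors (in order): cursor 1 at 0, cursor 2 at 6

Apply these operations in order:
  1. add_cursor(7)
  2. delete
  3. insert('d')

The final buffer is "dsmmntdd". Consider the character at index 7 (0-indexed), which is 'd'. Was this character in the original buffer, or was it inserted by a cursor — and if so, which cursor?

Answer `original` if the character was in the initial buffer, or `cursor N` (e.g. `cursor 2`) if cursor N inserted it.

Answer: cursor 3

Derivation:
After op 1 (add_cursor(7)): buffer="smmntpx" (len 7), cursors c1@0 c2@6 c3@7, authorship .......
After op 2 (delete): buffer="smmnt" (len 5), cursors c1@0 c2@5 c3@5, authorship .....
After op 3 (insert('d')): buffer="dsmmntdd" (len 8), cursors c1@1 c2@8 c3@8, authorship 1.....23
Authorship (.=original, N=cursor N): 1 . . . . . 2 3
Index 7: author = 3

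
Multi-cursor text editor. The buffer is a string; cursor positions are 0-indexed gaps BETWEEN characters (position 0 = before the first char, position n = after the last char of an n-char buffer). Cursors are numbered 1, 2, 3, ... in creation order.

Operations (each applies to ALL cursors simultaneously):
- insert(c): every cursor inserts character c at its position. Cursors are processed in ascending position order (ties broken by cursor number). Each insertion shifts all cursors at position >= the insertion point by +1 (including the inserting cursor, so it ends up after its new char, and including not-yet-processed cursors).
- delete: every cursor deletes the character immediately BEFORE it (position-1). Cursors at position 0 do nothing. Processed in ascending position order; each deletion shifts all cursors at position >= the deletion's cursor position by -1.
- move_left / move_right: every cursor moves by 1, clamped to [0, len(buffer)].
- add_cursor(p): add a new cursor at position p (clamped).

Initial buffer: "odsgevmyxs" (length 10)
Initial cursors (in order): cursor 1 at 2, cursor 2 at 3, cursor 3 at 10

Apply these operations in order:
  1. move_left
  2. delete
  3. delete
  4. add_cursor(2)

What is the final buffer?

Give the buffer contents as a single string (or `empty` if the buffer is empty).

After op 1 (move_left): buffer="odsgevmyxs" (len 10), cursors c1@1 c2@2 c3@9, authorship ..........
After op 2 (delete): buffer="sgevmys" (len 7), cursors c1@0 c2@0 c3@6, authorship .......
After op 3 (delete): buffer="sgevms" (len 6), cursors c1@0 c2@0 c3@5, authorship ......
After op 4 (add_cursor(2)): buffer="sgevms" (len 6), cursors c1@0 c2@0 c4@2 c3@5, authorship ......

Answer: sgevms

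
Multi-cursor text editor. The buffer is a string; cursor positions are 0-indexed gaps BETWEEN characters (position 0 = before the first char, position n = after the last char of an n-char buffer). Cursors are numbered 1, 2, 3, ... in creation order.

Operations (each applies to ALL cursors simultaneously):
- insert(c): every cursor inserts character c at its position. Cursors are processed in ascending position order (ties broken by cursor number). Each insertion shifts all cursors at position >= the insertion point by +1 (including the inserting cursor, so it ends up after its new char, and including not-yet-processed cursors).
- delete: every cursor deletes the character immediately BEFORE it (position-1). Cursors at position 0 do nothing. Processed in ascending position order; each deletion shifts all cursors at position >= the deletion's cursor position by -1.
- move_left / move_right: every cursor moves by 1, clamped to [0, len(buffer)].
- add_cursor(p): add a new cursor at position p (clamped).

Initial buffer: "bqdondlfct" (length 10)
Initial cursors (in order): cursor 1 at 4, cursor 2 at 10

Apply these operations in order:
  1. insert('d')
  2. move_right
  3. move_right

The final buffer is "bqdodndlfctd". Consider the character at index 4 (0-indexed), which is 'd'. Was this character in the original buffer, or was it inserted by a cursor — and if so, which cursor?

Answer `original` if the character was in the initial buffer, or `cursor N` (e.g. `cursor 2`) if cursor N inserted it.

After op 1 (insert('d')): buffer="bqdodndlfctd" (len 12), cursors c1@5 c2@12, authorship ....1......2
After op 2 (move_right): buffer="bqdodndlfctd" (len 12), cursors c1@6 c2@12, authorship ....1......2
After op 3 (move_right): buffer="bqdodndlfctd" (len 12), cursors c1@7 c2@12, authorship ....1......2
Authorship (.=original, N=cursor N): . . . . 1 . . . . . . 2
Index 4: author = 1

Answer: cursor 1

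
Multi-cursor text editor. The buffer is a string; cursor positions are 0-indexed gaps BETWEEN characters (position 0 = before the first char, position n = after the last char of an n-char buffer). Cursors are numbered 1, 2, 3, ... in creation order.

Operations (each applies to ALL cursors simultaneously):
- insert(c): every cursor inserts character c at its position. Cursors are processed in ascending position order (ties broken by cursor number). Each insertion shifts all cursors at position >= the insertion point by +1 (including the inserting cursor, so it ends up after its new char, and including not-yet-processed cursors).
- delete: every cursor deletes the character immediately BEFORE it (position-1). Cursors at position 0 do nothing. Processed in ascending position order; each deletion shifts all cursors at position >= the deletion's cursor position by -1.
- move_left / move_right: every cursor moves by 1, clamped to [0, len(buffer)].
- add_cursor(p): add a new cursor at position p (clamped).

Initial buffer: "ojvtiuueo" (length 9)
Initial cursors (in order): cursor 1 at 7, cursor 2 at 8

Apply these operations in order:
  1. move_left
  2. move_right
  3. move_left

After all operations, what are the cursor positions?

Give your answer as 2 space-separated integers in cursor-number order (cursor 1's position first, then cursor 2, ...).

Answer: 6 7

Derivation:
After op 1 (move_left): buffer="ojvtiuueo" (len 9), cursors c1@6 c2@7, authorship .........
After op 2 (move_right): buffer="ojvtiuueo" (len 9), cursors c1@7 c2@8, authorship .........
After op 3 (move_left): buffer="ojvtiuueo" (len 9), cursors c1@6 c2@7, authorship .........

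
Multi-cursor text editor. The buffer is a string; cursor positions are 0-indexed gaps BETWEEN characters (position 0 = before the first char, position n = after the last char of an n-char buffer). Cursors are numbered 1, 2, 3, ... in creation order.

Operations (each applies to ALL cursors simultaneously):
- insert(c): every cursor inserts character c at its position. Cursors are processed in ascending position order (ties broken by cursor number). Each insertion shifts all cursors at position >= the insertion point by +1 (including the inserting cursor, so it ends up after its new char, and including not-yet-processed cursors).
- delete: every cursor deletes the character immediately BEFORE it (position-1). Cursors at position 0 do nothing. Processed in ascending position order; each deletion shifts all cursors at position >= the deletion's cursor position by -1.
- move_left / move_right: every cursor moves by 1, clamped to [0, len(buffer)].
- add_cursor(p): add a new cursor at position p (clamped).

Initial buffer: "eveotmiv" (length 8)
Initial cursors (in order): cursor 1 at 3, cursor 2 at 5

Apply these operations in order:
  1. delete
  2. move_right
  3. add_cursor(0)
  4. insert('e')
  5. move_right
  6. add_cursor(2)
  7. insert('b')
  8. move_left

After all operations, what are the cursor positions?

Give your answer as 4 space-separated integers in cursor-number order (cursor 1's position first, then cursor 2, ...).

After op 1 (delete): buffer="evomiv" (len 6), cursors c1@2 c2@3, authorship ......
After op 2 (move_right): buffer="evomiv" (len 6), cursors c1@3 c2@4, authorship ......
After op 3 (add_cursor(0)): buffer="evomiv" (len 6), cursors c3@0 c1@3 c2@4, authorship ......
After op 4 (insert('e')): buffer="eevoemeiv" (len 9), cursors c3@1 c1@5 c2@7, authorship 3...1.2..
After op 5 (move_right): buffer="eevoemeiv" (len 9), cursors c3@2 c1@6 c2@8, authorship 3...1.2..
After op 6 (add_cursor(2)): buffer="eevoemeiv" (len 9), cursors c3@2 c4@2 c1@6 c2@8, authorship 3...1.2..
After op 7 (insert('b')): buffer="eebbvoembeibv" (len 13), cursors c3@4 c4@4 c1@9 c2@12, authorship 3.34..1.12.2.
After op 8 (move_left): buffer="eebbvoembeibv" (len 13), cursors c3@3 c4@3 c1@8 c2@11, authorship 3.34..1.12.2.

Answer: 8 11 3 3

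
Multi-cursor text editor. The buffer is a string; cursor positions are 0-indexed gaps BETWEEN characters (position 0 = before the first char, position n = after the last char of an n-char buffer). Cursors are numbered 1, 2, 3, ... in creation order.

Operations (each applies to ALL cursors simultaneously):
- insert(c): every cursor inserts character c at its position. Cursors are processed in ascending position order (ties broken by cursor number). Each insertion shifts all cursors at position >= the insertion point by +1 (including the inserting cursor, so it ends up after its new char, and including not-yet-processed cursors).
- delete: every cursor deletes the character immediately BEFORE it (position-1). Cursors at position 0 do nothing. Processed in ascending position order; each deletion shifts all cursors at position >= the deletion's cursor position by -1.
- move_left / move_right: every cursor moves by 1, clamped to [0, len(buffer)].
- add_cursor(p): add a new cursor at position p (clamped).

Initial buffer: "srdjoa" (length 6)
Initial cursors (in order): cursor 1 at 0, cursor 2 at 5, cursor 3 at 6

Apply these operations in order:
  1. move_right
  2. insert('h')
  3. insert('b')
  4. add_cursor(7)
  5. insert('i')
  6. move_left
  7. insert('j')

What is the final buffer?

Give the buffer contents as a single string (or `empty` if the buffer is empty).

After op 1 (move_right): buffer="srdjoa" (len 6), cursors c1@1 c2@6 c3@6, authorship ......
After op 2 (insert('h')): buffer="shrdjoahh" (len 9), cursors c1@2 c2@9 c3@9, authorship .1.....23
After op 3 (insert('b')): buffer="shbrdjoahhbb" (len 12), cursors c1@3 c2@12 c3@12, authorship .11.....2323
After op 4 (add_cursor(7)): buffer="shbrdjoahhbb" (len 12), cursors c1@3 c4@7 c2@12 c3@12, authorship .11.....2323
After op 5 (insert('i')): buffer="shbirdjoiahhbbii" (len 16), cursors c1@4 c4@9 c2@16 c3@16, authorship .111....4.232323
After op 6 (move_left): buffer="shbirdjoiahhbbii" (len 16), cursors c1@3 c4@8 c2@15 c3@15, authorship .111....4.232323
After op 7 (insert('j')): buffer="shbjirdjojiahhbbijji" (len 20), cursors c1@4 c4@10 c2@19 c3@19, authorship .1111....44.23232233

Answer: shbjirdjojiahhbbijji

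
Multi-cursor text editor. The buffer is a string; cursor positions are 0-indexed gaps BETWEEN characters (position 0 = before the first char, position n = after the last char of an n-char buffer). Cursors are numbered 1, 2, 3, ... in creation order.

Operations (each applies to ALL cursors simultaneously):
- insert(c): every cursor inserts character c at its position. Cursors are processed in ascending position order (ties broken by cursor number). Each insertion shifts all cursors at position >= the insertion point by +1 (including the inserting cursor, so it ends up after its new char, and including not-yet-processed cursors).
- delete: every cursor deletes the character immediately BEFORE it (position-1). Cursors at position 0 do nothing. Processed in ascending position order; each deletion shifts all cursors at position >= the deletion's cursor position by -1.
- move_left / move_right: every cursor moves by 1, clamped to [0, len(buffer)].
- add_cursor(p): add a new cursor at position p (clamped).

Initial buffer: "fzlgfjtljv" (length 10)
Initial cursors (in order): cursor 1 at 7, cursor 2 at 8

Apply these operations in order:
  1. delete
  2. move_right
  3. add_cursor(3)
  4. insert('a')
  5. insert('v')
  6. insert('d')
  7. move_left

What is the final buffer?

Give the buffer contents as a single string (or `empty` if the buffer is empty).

Answer: fzlavdgfjjaavvddv

Derivation:
After op 1 (delete): buffer="fzlgfjjv" (len 8), cursors c1@6 c2@6, authorship ........
After op 2 (move_right): buffer="fzlgfjjv" (len 8), cursors c1@7 c2@7, authorship ........
After op 3 (add_cursor(3)): buffer="fzlgfjjv" (len 8), cursors c3@3 c1@7 c2@7, authorship ........
After op 4 (insert('a')): buffer="fzlagfjjaav" (len 11), cursors c3@4 c1@10 c2@10, authorship ...3....12.
After op 5 (insert('v')): buffer="fzlavgfjjaavvv" (len 14), cursors c3@5 c1@13 c2@13, authorship ...33....1212.
After op 6 (insert('d')): buffer="fzlavdgfjjaavvddv" (len 17), cursors c3@6 c1@16 c2@16, authorship ...333....121212.
After op 7 (move_left): buffer="fzlavdgfjjaavvddv" (len 17), cursors c3@5 c1@15 c2@15, authorship ...333....121212.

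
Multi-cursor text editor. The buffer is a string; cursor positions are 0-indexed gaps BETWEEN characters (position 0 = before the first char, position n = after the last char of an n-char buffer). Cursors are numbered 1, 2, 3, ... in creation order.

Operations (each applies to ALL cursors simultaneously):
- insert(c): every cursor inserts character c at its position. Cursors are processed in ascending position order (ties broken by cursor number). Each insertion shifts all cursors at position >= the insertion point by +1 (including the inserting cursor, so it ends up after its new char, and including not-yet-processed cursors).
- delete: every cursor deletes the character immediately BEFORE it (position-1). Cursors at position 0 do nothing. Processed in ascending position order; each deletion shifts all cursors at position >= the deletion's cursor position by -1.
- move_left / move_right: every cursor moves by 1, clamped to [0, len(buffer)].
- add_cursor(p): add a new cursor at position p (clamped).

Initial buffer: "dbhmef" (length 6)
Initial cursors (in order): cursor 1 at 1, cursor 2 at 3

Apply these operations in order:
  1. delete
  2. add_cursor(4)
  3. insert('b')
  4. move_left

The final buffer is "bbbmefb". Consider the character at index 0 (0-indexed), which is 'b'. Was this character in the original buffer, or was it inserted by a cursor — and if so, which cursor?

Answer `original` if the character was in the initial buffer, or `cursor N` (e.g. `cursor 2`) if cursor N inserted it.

Answer: cursor 1

Derivation:
After op 1 (delete): buffer="bmef" (len 4), cursors c1@0 c2@1, authorship ....
After op 2 (add_cursor(4)): buffer="bmef" (len 4), cursors c1@0 c2@1 c3@4, authorship ....
After op 3 (insert('b')): buffer="bbbmefb" (len 7), cursors c1@1 c2@3 c3@7, authorship 1.2...3
After op 4 (move_left): buffer="bbbmefb" (len 7), cursors c1@0 c2@2 c3@6, authorship 1.2...3
Authorship (.=original, N=cursor N): 1 . 2 . . . 3
Index 0: author = 1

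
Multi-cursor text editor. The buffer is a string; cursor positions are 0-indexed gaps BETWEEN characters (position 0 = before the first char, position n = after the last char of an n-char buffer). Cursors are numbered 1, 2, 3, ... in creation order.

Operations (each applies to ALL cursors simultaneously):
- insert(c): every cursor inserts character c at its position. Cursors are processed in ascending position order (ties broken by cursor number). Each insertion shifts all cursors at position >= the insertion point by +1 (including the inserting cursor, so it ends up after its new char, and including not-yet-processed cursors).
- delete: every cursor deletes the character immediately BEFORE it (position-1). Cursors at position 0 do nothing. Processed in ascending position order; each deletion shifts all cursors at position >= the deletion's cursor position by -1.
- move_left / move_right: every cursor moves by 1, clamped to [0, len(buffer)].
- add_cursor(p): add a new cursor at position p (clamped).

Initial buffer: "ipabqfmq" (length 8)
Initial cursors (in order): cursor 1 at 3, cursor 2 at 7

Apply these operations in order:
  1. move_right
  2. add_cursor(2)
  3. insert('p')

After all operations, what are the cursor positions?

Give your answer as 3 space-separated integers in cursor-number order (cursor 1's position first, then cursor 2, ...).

After op 1 (move_right): buffer="ipabqfmq" (len 8), cursors c1@4 c2@8, authorship ........
After op 2 (add_cursor(2)): buffer="ipabqfmq" (len 8), cursors c3@2 c1@4 c2@8, authorship ........
After op 3 (insert('p')): buffer="ippabpqfmqp" (len 11), cursors c3@3 c1@6 c2@11, authorship ..3..1....2

Answer: 6 11 3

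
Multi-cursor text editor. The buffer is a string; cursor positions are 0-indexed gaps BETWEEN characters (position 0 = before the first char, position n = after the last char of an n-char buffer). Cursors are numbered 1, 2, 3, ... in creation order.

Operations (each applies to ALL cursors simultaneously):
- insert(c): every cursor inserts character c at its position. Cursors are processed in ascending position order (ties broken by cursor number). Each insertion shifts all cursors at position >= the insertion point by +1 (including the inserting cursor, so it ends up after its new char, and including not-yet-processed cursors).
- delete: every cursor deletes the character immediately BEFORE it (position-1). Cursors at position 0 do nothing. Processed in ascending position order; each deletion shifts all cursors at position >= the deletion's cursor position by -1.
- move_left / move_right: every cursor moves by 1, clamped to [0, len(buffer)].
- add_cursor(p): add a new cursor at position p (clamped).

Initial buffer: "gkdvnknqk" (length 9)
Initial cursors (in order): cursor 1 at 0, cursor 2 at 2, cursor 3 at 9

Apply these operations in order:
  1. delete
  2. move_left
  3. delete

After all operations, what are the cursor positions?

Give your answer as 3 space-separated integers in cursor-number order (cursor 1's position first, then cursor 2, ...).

After op 1 (delete): buffer="gdvnknq" (len 7), cursors c1@0 c2@1 c3@7, authorship .......
After op 2 (move_left): buffer="gdvnknq" (len 7), cursors c1@0 c2@0 c3@6, authorship .......
After op 3 (delete): buffer="gdvnkq" (len 6), cursors c1@0 c2@0 c3@5, authorship ......

Answer: 0 0 5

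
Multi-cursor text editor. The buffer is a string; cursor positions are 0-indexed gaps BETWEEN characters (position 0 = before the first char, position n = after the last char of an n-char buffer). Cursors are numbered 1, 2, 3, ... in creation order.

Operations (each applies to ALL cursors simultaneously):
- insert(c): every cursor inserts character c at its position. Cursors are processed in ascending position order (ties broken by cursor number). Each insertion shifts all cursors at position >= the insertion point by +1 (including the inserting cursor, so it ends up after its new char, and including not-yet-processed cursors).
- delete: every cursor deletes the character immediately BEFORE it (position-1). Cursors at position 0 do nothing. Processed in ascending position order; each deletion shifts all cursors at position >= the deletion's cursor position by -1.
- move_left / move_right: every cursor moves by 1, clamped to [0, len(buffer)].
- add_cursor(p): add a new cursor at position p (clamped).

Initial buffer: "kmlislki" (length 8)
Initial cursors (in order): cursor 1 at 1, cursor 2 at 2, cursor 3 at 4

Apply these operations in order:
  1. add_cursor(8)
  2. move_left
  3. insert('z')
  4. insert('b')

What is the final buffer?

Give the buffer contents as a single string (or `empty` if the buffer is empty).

After op 1 (add_cursor(8)): buffer="kmlislki" (len 8), cursors c1@1 c2@2 c3@4 c4@8, authorship ........
After op 2 (move_left): buffer="kmlislki" (len 8), cursors c1@0 c2@1 c3@3 c4@7, authorship ........
After op 3 (insert('z')): buffer="zkzmlzislkzi" (len 12), cursors c1@1 c2@3 c3@6 c4@11, authorship 1.2..3....4.
After op 4 (insert('b')): buffer="zbkzbmlzbislkzbi" (len 16), cursors c1@2 c2@5 c3@9 c4@15, authorship 11.22..33....44.

Answer: zbkzbmlzbislkzbi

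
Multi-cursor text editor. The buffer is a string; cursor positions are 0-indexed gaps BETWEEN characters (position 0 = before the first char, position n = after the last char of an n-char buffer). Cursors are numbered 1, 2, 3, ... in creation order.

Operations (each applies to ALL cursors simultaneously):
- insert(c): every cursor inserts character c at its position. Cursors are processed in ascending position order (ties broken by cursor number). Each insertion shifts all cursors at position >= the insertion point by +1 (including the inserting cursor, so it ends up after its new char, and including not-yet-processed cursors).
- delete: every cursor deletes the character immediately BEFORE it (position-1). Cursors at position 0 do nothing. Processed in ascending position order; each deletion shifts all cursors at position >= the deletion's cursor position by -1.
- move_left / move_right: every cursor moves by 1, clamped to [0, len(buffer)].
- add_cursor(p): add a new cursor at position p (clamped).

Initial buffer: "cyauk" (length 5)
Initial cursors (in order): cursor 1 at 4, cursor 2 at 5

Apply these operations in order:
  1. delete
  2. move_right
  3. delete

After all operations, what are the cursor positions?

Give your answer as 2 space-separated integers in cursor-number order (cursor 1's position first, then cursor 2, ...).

Answer: 1 1

Derivation:
After op 1 (delete): buffer="cya" (len 3), cursors c1@3 c2@3, authorship ...
After op 2 (move_right): buffer="cya" (len 3), cursors c1@3 c2@3, authorship ...
After op 3 (delete): buffer="c" (len 1), cursors c1@1 c2@1, authorship .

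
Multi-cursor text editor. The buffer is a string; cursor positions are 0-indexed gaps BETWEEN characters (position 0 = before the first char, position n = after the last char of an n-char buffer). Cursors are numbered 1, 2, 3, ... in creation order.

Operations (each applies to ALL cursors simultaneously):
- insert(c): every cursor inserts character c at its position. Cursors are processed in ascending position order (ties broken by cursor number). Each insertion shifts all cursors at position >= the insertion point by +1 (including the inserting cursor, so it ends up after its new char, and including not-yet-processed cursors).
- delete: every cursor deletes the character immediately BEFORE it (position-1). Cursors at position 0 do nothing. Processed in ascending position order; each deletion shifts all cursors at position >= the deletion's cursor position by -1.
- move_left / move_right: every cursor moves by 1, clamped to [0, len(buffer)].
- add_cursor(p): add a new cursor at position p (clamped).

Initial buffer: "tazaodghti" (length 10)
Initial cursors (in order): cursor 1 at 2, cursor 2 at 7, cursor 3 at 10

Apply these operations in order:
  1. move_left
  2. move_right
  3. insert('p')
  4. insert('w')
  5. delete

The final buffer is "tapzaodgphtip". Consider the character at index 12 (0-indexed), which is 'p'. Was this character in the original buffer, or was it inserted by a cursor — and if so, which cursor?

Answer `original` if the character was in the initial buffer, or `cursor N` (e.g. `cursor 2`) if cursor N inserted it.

After op 1 (move_left): buffer="tazaodghti" (len 10), cursors c1@1 c2@6 c3@9, authorship ..........
After op 2 (move_right): buffer="tazaodghti" (len 10), cursors c1@2 c2@7 c3@10, authorship ..........
After op 3 (insert('p')): buffer="tapzaodgphtip" (len 13), cursors c1@3 c2@9 c3@13, authorship ..1.....2...3
After op 4 (insert('w')): buffer="tapwzaodgpwhtipw" (len 16), cursors c1@4 c2@11 c3@16, authorship ..11.....22...33
After op 5 (delete): buffer="tapzaodgphtip" (len 13), cursors c1@3 c2@9 c3@13, authorship ..1.....2...3
Authorship (.=original, N=cursor N): . . 1 . . . . . 2 . . . 3
Index 12: author = 3

Answer: cursor 3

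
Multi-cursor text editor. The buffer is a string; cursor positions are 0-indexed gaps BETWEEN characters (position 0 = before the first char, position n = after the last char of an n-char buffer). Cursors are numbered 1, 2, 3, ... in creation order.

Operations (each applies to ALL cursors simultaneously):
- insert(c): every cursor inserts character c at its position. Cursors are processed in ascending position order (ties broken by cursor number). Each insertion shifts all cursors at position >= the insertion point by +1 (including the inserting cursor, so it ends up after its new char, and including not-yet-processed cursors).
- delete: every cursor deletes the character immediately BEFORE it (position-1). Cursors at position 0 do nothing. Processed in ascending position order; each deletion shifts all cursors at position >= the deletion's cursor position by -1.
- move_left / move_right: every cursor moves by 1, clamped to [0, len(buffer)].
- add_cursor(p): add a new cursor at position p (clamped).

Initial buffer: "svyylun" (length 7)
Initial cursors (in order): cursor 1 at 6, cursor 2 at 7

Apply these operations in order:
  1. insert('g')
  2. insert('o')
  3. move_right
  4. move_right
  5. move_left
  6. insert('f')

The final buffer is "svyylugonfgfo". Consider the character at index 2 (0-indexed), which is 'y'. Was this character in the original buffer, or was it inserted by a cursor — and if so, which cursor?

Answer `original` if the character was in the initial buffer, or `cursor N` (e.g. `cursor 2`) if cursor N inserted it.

After op 1 (insert('g')): buffer="svyylugng" (len 9), cursors c1@7 c2@9, authorship ......1.2
After op 2 (insert('o')): buffer="svyylugongo" (len 11), cursors c1@8 c2@11, authorship ......11.22
After op 3 (move_right): buffer="svyylugongo" (len 11), cursors c1@9 c2@11, authorship ......11.22
After op 4 (move_right): buffer="svyylugongo" (len 11), cursors c1@10 c2@11, authorship ......11.22
After op 5 (move_left): buffer="svyylugongo" (len 11), cursors c1@9 c2@10, authorship ......11.22
After op 6 (insert('f')): buffer="svyylugonfgfo" (len 13), cursors c1@10 c2@12, authorship ......11.1222
Authorship (.=original, N=cursor N): . . . . . . 1 1 . 1 2 2 2
Index 2: author = original

Answer: original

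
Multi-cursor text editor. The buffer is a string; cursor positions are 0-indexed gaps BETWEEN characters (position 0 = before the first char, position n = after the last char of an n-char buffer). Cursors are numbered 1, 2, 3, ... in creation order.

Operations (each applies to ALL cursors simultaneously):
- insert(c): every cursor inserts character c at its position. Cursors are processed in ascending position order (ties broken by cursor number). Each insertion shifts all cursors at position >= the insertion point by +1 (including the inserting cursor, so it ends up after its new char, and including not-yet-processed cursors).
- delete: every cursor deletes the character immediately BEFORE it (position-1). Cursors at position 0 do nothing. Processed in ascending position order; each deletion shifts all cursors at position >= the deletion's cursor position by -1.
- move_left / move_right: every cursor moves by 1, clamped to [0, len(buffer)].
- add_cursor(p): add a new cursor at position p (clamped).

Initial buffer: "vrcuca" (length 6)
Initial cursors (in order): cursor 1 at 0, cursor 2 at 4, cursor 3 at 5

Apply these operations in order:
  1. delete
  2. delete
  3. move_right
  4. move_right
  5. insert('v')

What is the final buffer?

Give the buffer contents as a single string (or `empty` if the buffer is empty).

After op 1 (delete): buffer="vrca" (len 4), cursors c1@0 c2@3 c3@3, authorship ....
After op 2 (delete): buffer="va" (len 2), cursors c1@0 c2@1 c3@1, authorship ..
After op 3 (move_right): buffer="va" (len 2), cursors c1@1 c2@2 c3@2, authorship ..
After op 4 (move_right): buffer="va" (len 2), cursors c1@2 c2@2 c3@2, authorship ..
After op 5 (insert('v')): buffer="vavvv" (len 5), cursors c1@5 c2@5 c3@5, authorship ..123

Answer: vavvv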